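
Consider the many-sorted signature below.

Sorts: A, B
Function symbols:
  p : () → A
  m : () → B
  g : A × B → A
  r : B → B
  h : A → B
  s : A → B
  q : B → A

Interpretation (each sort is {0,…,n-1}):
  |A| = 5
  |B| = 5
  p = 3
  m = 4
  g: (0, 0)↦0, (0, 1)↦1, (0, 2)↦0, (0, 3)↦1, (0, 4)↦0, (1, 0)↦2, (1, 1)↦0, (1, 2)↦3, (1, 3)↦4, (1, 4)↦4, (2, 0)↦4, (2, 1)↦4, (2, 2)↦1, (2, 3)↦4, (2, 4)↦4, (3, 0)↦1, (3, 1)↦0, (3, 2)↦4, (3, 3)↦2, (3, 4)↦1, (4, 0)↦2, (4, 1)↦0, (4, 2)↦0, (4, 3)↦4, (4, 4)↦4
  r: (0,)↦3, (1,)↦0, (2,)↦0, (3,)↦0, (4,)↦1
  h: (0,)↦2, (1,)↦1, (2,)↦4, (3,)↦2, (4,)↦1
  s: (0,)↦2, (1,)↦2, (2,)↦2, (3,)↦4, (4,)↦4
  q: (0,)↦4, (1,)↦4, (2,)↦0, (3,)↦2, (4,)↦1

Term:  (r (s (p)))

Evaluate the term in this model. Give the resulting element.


value = 1

  p = 3
  (s (p)) = s(3,) = 4
  (r (s (p))) = r(4,) = 1


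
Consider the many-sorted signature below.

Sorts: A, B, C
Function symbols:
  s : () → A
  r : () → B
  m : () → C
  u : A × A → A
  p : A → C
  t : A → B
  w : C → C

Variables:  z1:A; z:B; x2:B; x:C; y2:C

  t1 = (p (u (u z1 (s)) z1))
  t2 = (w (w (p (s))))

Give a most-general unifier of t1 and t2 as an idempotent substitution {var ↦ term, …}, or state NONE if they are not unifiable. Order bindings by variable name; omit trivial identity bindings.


NONE (not unifiable)

head clash or occurs-check failure — not unifiable


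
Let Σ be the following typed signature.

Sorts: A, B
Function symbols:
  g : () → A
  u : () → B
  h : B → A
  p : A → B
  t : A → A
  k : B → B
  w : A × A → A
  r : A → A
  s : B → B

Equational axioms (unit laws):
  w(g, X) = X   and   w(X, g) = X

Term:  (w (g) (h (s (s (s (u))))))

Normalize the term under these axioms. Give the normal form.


1. (w (g) (h (s (s (s (u))))))  →  (h (s (s (s (u)))))

normal form = (h (s (s (s (u)))))


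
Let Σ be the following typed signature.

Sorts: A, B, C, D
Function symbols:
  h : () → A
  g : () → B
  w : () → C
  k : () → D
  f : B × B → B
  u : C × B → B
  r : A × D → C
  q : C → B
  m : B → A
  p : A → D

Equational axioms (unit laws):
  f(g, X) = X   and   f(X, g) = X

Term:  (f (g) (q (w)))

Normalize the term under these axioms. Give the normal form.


normal form = (q (w))

1. (f (g) (q (w)))  →  (q (w))


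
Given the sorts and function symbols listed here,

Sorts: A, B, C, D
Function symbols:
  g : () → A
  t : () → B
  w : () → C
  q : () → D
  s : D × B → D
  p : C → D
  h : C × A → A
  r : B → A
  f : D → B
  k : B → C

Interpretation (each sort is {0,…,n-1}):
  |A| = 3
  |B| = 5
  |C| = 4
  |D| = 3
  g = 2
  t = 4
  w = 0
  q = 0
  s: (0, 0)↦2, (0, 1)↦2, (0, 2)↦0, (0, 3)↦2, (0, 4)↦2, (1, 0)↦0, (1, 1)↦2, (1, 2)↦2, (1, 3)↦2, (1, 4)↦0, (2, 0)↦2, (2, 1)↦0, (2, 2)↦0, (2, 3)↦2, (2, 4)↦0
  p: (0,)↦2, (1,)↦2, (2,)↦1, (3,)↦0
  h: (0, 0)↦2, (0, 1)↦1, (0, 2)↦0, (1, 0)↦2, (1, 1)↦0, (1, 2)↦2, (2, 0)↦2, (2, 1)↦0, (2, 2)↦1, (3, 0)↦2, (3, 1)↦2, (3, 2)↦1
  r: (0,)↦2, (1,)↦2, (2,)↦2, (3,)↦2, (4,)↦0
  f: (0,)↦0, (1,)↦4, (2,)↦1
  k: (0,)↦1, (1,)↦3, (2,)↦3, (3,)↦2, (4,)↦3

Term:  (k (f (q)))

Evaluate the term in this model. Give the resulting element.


value = 1

  q = 0
  (f (q)) = f(0,) = 0
  (k (f (q))) = k(0,) = 1


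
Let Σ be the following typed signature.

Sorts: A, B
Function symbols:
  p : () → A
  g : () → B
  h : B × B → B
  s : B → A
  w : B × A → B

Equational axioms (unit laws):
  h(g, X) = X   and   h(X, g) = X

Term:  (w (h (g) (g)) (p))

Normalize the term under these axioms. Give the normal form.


normal form = (w (g) (p))

1. (w (h (g) (g)) (p))  →  (w (g) (p))


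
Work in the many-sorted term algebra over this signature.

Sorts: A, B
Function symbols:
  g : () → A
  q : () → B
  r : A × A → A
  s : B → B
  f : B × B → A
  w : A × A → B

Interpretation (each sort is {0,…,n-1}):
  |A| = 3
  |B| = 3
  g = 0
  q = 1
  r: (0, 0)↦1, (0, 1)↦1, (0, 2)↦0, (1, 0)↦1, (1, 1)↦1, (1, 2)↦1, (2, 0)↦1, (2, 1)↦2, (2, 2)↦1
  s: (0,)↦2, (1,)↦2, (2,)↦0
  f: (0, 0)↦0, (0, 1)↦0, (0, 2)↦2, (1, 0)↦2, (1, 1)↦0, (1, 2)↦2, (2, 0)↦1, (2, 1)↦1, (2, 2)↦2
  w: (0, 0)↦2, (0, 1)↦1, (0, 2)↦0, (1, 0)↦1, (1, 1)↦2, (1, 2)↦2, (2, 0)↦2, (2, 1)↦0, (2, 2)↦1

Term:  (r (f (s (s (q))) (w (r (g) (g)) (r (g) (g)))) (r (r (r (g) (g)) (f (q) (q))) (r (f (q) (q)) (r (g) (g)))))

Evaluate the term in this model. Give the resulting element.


value = 2

  q = 1
  (s (q)) = s(1,) = 2
  (s (s (q))) = s(2,) = 0
  g = 0
  g = 0
  (r (g) (g)) = r(0, 0) = 1
  g = 0
  g = 0
  (r (g) (g)) = r(0, 0) = 1
  (w (r (g) (g)) (r (g) (g))) = w(1, 1) = 2
  (f (s (s (q))) (w (r (g) (g)) (r (g) (g)))) = f(0, 2) = 2
  g = 0
  g = 0
  (r (g) (g)) = r(0, 0) = 1
  q = 1
  q = 1
  (f (q) (q)) = f(1, 1) = 0
  (r (r (g) (g)) (f (q) (q))) = r(1, 0) = 1
  q = 1
  q = 1
  (f (q) (q)) = f(1, 1) = 0
  g = 0
  g = 0
  (r (g) (g)) = r(0, 0) = 1
  (r (f (q) (q)) (r (g) (g))) = r(0, 1) = 1
  (r (r (r (g) (g)) (f (q) (q))) (r (f (q) (q)) (r (g) (g)))) = r(1, 1) = 1
  (r (f (s (s (q))) (w (r (g) (g)) (r (g) (g)))) (r (r (r (g) (g)) (f (q) (q))) (r (f (q) (q)) (r (g) (g))))) = r(2, 1) = 2


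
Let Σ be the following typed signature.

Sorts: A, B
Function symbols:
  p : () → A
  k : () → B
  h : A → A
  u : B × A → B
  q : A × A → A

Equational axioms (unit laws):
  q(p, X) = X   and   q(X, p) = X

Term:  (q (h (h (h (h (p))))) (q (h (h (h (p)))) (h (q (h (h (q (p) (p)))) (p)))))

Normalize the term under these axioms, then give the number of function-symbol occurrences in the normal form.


size = 15

1. (q (h (h (h (h (p))))) (q (h (h (h (p)))) (h (q (h (h (q (p) (p)))) (p)))))  →  (q (h (h (h (h (p))))) (q (h (h (h (p)))) (h (h (h (q (p) (p)))))))
2. (q (h (h (h (h (p))))) (q (h (h (h (p)))) (h (h (h (q (p) (p)))))))  →  (q (h (h (h (h (p))))) (q (h (h (h (p)))) (h (h (h (p))))))
normal form: (q (h (h (h (h (p))))) (q (h (h (h (p)))) (h (h (h (p))))))


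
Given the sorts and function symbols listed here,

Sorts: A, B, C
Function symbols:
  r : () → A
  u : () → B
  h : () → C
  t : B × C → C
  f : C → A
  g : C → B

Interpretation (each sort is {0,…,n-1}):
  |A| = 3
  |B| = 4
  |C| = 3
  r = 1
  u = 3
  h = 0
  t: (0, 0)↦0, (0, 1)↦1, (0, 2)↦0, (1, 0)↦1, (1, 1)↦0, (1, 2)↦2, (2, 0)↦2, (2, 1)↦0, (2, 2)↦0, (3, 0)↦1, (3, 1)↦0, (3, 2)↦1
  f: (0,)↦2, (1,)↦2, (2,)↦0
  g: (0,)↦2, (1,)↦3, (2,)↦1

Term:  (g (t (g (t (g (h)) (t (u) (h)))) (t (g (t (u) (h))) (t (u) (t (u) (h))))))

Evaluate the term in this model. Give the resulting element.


  h = 0
  (g (h)) = g(0,) = 2
  u = 3
  h = 0
  (t (u) (h)) = t(3, 0) = 1
  (t (g (h)) (t (u) (h))) = t(2, 1) = 0
  (g (t (g (h)) (t (u) (h)))) = g(0,) = 2
  u = 3
  h = 0
  (t (u) (h)) = t(3, 0) = 1
  (g (t (u) (h))) = g(1,) = 3
  u = 3
  u = 3
  h = 0
  (t (u) (h)) = t(3, 0) = 1
  (t (u) (t (u) (h))) = t(3, 1) = 0
  (t (g (t (u) (h))) (t (u) (t (u) (h)))) = t(3, 0) = 1
  (t (g (t (g (h)) (t (u) (h)))) (t (g (t (u) (h))) (t (u) (t (u) (h))))) = t(2, 1) = 0
  (g (t (g (t (g (h)) (t (u) (h)))) (t (g (t (u) (h))) (t (u) (t (u) (h)))))) = g(0,) = 2

value = 2


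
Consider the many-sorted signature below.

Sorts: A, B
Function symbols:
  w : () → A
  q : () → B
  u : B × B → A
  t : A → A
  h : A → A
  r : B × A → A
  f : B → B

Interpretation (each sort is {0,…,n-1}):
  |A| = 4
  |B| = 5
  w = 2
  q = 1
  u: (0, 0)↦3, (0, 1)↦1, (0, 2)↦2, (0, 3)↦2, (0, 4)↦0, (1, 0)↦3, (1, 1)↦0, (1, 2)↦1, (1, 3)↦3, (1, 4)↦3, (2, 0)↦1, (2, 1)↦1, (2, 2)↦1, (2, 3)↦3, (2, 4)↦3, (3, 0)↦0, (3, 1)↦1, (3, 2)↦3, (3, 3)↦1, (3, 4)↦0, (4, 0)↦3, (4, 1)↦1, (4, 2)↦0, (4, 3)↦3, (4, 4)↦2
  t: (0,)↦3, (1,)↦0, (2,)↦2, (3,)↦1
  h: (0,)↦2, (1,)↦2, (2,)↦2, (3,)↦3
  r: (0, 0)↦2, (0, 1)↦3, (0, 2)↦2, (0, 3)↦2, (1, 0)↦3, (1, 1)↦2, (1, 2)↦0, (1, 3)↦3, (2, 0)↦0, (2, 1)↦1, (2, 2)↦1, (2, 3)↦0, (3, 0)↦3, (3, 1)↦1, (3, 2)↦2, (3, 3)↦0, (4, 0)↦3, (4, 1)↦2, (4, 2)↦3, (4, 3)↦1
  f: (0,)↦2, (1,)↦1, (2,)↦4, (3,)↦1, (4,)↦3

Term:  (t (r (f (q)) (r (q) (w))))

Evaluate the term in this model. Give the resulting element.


value = 1

  q = 1
  (f (q)) = f(1,) = 1
  q = 1
  w = 2
  (r (q) (w)) = r(1, 2) = 0
  (r (f (q)) (r (q) (w))) = r(1, 0) = 3
  (t (r (f (q)) (r (q) (w)))) = t(3,) = 1


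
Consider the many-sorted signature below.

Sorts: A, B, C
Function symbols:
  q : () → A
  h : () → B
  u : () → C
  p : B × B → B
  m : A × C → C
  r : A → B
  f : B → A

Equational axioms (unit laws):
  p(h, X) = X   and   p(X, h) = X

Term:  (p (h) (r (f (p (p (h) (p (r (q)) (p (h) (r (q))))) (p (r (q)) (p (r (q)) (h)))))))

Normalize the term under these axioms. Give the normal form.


1. (p (h) (r (f (p (p (h) (p (r (q)) (p (h) (r (q))))) (p (r (q)) (p (r (q)) (h)))))))  →  (r (f (p (p (h) (p (r (q)) (p (h) (r (q))))) (p (r (q)) (p (r (q)) (h))))))
2. (r (f (p (p (h) (p (r (q)) (p (h) (r (q))))) (p (r (q)) (p (r (q)) (h))))))  →  (r (f (p (p (r (q)) (p (h) (r (q)))) (p (r (q)) (p (r (q)) (h))))))
3. (r (f (p (p (r (q)) (p (h) (r (q)))) (p (r (q)) (p (r (q)) (h))))))  →  (r (f (p (p (r (q)) (r (q))) (p (r (q)) (p (r (q)) (h))))))
4. (r (f (p (p (r (q)) (r (q))) (p (r (q)) (p (r (q)) (h))))))  →  (r (f (p (p (r (q)) (r (q))) (p (r (q)) (r (q))))))

normal form = (r (f (p (p (r (q)) (r (q))) (p (r (q)) (r (q))))))


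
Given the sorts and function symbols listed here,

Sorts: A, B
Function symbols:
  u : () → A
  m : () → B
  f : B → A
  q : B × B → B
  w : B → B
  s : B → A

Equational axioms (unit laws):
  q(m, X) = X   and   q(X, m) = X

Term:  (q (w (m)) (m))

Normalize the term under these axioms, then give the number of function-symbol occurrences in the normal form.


1. (q (w (m)) (m))  →  (w (m))
normal form: (w (m))

size = 2


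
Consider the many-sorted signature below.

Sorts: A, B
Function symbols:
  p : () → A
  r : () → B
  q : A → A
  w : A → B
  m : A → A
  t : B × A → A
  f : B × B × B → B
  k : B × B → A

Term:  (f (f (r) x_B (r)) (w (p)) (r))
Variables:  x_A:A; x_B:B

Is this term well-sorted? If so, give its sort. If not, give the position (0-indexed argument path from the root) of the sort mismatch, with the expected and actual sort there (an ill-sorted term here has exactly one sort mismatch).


well-sorted; sort = B

    (r) : B
    x_B : B
    (r) : B
  (f (r) x_B (r)) : B
    (p) : A
  (w (p)) : B
  (r) : B
(f (f (r) x_B (r)) (w (p)) (r)) : B


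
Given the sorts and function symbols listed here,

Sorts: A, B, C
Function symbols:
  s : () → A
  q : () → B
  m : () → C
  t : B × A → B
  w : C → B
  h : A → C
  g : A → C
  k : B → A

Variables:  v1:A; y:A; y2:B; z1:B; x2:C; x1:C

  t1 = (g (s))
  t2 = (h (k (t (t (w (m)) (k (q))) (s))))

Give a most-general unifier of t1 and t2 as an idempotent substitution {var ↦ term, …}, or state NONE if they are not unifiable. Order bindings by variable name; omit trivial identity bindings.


head clash or occurs-check failure — not unifiable

NONE (not unifiable)


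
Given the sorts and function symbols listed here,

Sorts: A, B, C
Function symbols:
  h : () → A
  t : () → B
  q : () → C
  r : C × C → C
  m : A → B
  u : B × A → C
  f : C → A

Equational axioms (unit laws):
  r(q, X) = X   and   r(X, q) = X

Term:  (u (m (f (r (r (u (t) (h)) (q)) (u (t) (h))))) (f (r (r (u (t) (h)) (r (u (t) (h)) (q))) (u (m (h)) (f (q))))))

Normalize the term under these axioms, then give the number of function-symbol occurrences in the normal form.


size = 24

1. (u (m (f (r (r (u (t) (h)) (q)) (u (t) (h))))) (f (r (r (u (t) (h)) (r (u (t) (h)) (q))) (u (m (h)) (f (q))))))  →  (u (m (f (r (u (t) (h)) (u (t) (h))))) (f (r (r (u (t) (h)) (r (u (t) (h)) (q))) (u (m (h)) (f (q))))))
2. (u (m (f (r (u (t) (h)) (u (t) (h))))) (f (r (r (u (t) (h)) (r (u (t) (h)) (q))) (u (m (h)) (f (q))))))  →  (u (m (f (r (u (t) (h)) (u (t) (h))))) (f (r (r (u (t) (h)) (u (t) (h))) (u (m (h)) (f (q))))))
normal form: (u (m (f (r (u (t) (h)) (u (t) (h))))) (f (r (r (u (t) (h)) (u (t) (h))) (u (m (h)) (f (q))))))


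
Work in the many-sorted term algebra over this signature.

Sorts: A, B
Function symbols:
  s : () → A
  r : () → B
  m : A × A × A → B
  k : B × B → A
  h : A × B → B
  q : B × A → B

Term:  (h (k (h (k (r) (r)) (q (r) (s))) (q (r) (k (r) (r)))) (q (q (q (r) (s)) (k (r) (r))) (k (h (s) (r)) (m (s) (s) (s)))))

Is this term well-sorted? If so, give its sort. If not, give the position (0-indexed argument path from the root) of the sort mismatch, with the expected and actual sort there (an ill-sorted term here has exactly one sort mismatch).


well-sorted; sort = B

        (r) : B
        (r) : B
      (k (r) (r)) : A
        (r) : B
        (s) : A
      (q (r) (s)) : B
    (h (k (r) (r)) (q (r) (s))) : B
      (r) : B
        (r) : B
        (r) : B
      (k (r) (r)) : A
    (q (r) (k (r) (r))) : B
  (k (h (k (r) (r)) (q (r) (s))) (q (r) (k (r) (r)))) : A
        (r) : B
        (s) : A
      (q (r) (s)) : B
        (r) : B
        (r) : B
      (k (r) (r)) : A
    (q (q (r) (s)) (k (r) (r))) : B
        (s) : A
        (r) : B
      (h (s) (r)) : B
        (s) : A
        (s) : A
        (s) : A
      (m (s) (s) (s)) : B
    (k (h (s) (r)) (m (s) (s) (s))) : A
  (q (q (q (r) (s)) (k (r) (r))) (k (h (s) (r)) (m (s) (s) (s)))) : B
(h (k (h (k (r) (r)) (q (r) (s))) (q (r) (k (r) (r)))) (q (q (q (r) (s)) (k (r) (r))) (k (h (s) (r)) (m (s) (s) (s))))) : B


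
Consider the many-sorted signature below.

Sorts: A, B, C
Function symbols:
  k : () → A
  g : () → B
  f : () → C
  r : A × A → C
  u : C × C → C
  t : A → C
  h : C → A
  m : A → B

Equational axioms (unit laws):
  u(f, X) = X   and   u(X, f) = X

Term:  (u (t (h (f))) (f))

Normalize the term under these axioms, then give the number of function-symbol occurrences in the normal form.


size = 3

1. (u (t (h (f))) (f))  →  (t (h (f)))
normal form: (t (h (f)))


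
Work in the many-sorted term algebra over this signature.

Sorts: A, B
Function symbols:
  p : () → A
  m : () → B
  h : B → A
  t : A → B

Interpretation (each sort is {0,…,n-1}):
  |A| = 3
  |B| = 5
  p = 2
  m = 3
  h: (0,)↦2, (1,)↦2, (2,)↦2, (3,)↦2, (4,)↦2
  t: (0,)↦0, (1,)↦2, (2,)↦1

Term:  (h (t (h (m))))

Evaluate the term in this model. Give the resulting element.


  m = 3
  (h (m)) = h(3,) = 2
  (t (h (m))) = t(2,) = 1
  (h (t (h (m)))) = h(1,) = 2

value = 2


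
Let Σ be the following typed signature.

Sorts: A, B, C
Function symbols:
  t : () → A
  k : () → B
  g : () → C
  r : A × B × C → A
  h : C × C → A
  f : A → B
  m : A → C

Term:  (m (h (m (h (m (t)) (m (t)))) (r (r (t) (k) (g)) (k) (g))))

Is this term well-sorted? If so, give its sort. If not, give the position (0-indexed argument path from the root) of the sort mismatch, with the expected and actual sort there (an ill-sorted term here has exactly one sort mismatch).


          (t) : A
        (m (t)) : C
          (t) : A
        (m (t)) : C
      (h (m (t)) (m (t))) : A
    (m (h (m (t)) (m (t)))) : C
        (t) : A
        (k) : B
        (g) : C
      (r (t) (k) (g)) : A
      (k) : B
      (g) : C
    (r (r (t) (k) (g)) (k) (g)) : A
  (h (m (h (m (t)) (m (t)))) (r (r (t) (k) (g)) (k) (g))) : ✗ arg 1 at [0, 1] has sort A, expected C

ill-sorted at position [0, 1]: expected C, got A


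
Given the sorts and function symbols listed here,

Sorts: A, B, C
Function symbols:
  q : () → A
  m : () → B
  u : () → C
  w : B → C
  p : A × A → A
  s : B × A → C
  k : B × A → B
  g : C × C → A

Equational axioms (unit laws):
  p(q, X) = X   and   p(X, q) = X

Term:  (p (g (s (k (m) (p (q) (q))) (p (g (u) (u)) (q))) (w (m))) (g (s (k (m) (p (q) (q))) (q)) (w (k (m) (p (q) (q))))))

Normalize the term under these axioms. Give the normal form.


normal form = (p (g (s (k (m) (q)) (g (u) (u))) (w (m))) (g (s (k (m) (q)) (q)) (w (k (m) (q)))))

1. (p (g (s (k (m) (p (q) (q))) (p (g (u) (u)) (q))) (w (m))) (g (s (k (m) (p (q) (q))) (q)) (w (k (m) (p (q) (q))))))  →  (p (g (s (k (m) (q)) (p (g (u) (u)) (q))) (w (m))) (g (s (k (m) (p (q) (q))) (q)) (w (k (m) (p (q) (q))))))
2. (p (g (s (k (m) (q)) (p (g (u) (u)) (q))) (w (m))) (g (s (k (m) (p (q) (q))) (q)) (w (k (m) (p (q) (q))))))  →  (p (g (s (k (m) (q)) (g (u) (u))) (w (m))) (g (s (k (m) (p (q) (q))) (q)) (w (k (m) (p (q) (q))))))
3. (p (g (s (k (m) (q)) (g (u) (u))) (w (m))) (g (s (k (m) (p (q) (q))) (q)) (w (k (m) (p (q) (q))))))  →  (p (g (s (k (m) (q)) (g (u) (u))) (w (m))) (g (s (k (m) (q)) (q)) (w (k (m) (p (q) (q))))))
4. (p (g (s (k (m) (q)) (g (u) (u))) (w (m))) (g (s (k (m) (q)) (q)) (w (k (m) (p (q) (q))))))  →  (p (g (s (k (m) (q)) (g (u) (u))) (w (m))) (g (s (k (m) (q)) (q)) (w (k (m) (q)))))


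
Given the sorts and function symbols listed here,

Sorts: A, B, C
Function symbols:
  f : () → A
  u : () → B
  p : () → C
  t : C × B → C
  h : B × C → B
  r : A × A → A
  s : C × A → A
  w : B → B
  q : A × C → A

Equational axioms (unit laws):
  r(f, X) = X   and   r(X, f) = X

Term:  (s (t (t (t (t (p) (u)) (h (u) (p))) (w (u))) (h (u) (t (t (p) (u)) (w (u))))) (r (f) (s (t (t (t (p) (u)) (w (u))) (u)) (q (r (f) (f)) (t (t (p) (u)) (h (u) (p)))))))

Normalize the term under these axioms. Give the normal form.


1. (s (t (t (t (t (p) (u)) (h (u) (p))) (w (u))) (h (u) (t (t (p) (u)) (w (u))))) (r (f) (s (t (t (t (p) (u)) (w (u))) (u)) (q (r (f) (f)) (t (t (p) (u)) (h (u) (p)))))))  →  (s (t (t (t (t (p) (u)) (h (u) (p))) (w (u))) (h (u) (t (t (p) (u)) (w (u))))) (s (t (t (t (p) (u)) (w (u))) (u)) (q (r (f) (f)) (t (t (p) (u)) (h (u) (p))))))
2. (s (t (t (t (t (p) (u)) (h (u) (p))) (w (u))) (h (u) (t (t (p) (u)) (w (u))))) (s (t (t (t (p) (u)) (w (u))) (u)) (q (r (f) (f)) (t (t (p) (u)) (h (u) (p))))))  →  (s (t (t (t (t (p) (u)) (h (u) (p))) (w (u))) (h (u) (t (t (p) (u)) (w (u))))) (s (t (t (t (p) (u)) (w (u))) (u)) (q (f) (t (t (p) (u)) (h (u) (p))))))

normal form = (s (t (t (t (t (p) (u)) (h (u) (p))) (w (u))) (h (u) (t (t (p) (u)) (w (u))))) (s (t (t (t (p) (u)) (w (u))) (u)) (q (f) (t (t (p) (u)) (h (u) (p))))))


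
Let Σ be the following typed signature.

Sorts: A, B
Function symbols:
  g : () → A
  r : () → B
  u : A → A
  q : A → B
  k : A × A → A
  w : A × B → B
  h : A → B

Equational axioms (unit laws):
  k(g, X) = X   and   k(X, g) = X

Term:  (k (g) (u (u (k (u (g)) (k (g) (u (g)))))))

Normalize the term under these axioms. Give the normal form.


normal form = (u (u (k (u (g)) (u (g)))))

1. (k (g) (u (u (k (u (g)) (k (g) (u (g)))))))  →  (u (u (k (u (g)) (k (g) (u (g))))))
2. (u (u (k (u (g)) (k (g) (u (g))))))  →  (u (u (k (u (g)) (u (g)))))


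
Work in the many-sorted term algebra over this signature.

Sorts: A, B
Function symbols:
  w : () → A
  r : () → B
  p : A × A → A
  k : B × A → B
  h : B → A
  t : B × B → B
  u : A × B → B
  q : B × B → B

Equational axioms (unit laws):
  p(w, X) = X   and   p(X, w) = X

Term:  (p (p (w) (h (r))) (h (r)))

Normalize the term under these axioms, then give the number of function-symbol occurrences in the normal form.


size = 5

1. (p (p (w) (h (r))) (h (r)))  →  (p (h (r)) (h (r)))
normal form: (p (h (r)) (h (r)))


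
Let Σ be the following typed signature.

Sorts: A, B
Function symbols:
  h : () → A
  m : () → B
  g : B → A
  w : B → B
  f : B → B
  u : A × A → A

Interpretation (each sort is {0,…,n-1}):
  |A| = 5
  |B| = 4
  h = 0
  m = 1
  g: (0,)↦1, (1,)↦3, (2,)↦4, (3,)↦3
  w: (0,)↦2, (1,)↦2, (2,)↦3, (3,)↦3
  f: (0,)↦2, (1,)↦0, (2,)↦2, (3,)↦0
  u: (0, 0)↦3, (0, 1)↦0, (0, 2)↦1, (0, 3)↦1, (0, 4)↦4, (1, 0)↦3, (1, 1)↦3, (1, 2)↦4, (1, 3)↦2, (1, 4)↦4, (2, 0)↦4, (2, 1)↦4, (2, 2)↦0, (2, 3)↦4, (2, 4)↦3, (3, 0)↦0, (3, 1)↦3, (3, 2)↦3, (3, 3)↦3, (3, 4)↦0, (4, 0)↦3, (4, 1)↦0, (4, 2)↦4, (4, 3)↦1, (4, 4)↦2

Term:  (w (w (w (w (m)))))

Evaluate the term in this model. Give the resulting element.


value = 3

  m = 1
  (w (m)) = w(1,) = 2
  (w (w (m))) = w(2,) = 3
  (w (w (w (m)))) = w(3,) = 3
  (w (w (w (w (m))))) = w(3,) = 3


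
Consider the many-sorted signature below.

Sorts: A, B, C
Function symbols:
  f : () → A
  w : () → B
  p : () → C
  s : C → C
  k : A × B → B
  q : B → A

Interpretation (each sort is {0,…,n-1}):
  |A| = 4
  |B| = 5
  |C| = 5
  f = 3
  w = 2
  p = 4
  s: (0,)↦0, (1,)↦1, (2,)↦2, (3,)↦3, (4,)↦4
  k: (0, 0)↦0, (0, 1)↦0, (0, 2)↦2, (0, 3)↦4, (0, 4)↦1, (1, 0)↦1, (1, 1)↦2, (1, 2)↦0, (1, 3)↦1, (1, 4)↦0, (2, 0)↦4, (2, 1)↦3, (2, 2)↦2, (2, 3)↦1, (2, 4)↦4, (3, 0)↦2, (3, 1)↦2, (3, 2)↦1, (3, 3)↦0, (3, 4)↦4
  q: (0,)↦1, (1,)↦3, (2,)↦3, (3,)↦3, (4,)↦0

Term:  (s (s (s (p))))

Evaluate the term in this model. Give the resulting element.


value = 4

  p = 4
  (s (p)) = s(4,) = 4
  (s (s (p))) = s(4,) = 4
  (s (s (s (p)))) = s(4,) = 4


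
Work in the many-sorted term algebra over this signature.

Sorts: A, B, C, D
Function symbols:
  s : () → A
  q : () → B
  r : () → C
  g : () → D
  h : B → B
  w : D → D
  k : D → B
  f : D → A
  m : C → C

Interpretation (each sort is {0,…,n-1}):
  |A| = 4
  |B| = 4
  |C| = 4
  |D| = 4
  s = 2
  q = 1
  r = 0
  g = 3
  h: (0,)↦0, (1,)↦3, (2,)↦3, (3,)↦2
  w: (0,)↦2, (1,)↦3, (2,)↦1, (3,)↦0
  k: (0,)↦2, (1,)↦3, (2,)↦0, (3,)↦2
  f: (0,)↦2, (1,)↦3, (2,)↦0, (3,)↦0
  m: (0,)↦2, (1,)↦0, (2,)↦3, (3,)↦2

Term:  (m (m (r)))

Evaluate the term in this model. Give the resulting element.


  r = 0
  (m (r)) = m(0,) = 2
  (m (m (r))) = m(2,) = 3

value = 3


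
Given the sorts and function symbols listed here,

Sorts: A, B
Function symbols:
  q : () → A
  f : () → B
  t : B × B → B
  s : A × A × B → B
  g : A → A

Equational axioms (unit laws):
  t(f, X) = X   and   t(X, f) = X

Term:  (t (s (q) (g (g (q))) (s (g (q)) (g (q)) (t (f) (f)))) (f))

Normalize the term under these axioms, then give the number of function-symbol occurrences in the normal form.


1. (t (s (q) (g (g (q))) (s (g (q)) (g (q)) (t (f) (f)))) (f))  →  (s (q) (g (g (q))) (s (g (q)) (g (q)) (t (f) (f))))
2. (s (q) (g (g (q))) (s (g (q)) (g (q)) (t (f) (f))))  →  (s (q) (g (g (q))) (s (g (q)) (g (q)) (f)))
normal form: (s (q) (g (g (q))) (s (g (q)) (g (q)) (f)))

size = 11


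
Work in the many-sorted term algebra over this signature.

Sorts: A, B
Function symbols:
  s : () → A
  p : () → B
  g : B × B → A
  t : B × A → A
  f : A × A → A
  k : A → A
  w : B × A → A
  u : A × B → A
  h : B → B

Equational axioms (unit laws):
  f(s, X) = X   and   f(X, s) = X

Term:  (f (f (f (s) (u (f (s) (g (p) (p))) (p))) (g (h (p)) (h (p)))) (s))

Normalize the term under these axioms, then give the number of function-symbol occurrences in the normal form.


size = 11

1. (f (f (f (s) (u (f (s) (g (p) (p))) (p))) (g (h (p)) (h (p)))) (s))  →  (f (f (s) (u (f (s) (g (p) (p))) (p))) (g (h (p)) (h (p))))
2. (f (f (s) (u (f (s) (g (p) (p))) (p))) (g (h (p)) (h (p))))  →  (f (u (f (s) (g (p) (p))) (p)) (g (h (p)) (h (p))))
3. (f (u (f (s) (g (p) (p))) (p)) (g (h (p)) (h (p))))  →  (f (u (g (p) (p)) (p)) (g (h (p)) (h (p))))
normal form: (f (u (g (p) (p)) (p)) (g (h (p)) (h (p))))


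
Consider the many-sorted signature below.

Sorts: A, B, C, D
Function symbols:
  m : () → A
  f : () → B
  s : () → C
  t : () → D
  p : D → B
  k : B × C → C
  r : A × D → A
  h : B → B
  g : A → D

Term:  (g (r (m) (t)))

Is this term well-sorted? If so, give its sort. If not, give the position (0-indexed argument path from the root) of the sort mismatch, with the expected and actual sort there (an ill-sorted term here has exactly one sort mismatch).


    (m) : A
    (t) : D
  (r (m) (t)) : A
(g (r (m) (t))) : D

well-sorted; sort = D


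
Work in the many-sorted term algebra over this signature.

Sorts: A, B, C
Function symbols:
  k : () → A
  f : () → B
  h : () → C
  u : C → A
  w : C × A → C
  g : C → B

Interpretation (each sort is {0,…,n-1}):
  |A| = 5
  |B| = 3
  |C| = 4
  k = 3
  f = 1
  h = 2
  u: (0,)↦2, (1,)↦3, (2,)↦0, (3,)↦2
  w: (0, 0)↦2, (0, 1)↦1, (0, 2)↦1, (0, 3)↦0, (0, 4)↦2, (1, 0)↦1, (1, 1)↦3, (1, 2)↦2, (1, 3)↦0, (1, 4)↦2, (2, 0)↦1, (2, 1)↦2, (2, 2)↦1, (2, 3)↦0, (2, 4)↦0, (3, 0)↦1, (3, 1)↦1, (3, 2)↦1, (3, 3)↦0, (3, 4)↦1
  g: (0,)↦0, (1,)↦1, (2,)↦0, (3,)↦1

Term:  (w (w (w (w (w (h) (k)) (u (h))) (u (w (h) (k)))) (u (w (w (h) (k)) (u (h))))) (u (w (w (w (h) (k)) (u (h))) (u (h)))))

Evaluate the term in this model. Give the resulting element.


  h = 2
  k = 3
  (w (h) (k)) = w(2, 3) = 0
  h = 2
  (u (h)) = u(2,) = 0
  (w (w (h) (k)) (u (h))) = w(0, 0) = 2
  h = 2
  k = 3
  (w (h) (k)) = w(2, 3) = 0
  (u (w (h) (k))) = u(0,) = 2
  (w (w (w (h) (k)) (u (h))) (u (w (h) (k)))) = w(2, 2) = 1
  h = 2
  k = 3
  (w (h) (k)) = w(2, 3) = 0
  h = 2
  (u (h)) = u(2,) = 0
  (w (w (h) (k)) (u (h))) = w(0, 0) = 2
  (u (w (w (h) (k)) (u (h)))) = u(2,) = 0
  (w (w (w (w (h) (k)) (u (h))) (u (w (h) (k)))) (u (w (w (h) (k)) (u (h))))) = w(1, 0) = 1
  h = 2
  k = 3
  (w (h) (k)) = w(2, 3) = 0
  h = 2
  (u (h)) = u(2,) = 0
  (w (w (h) (k)) (u (h))) = w(0, 0) = 2
  h = 2
  (u (h)) = u(2,) = 0
  (w (w (w (h) (k)) (u (h))) (u (h))) = w(2, 0) = 1
  (u (w (w (w (h) (k)) (u (h))) (u (h)))) = u(1,) = 3
  (w (w (w (w (w (h) (k)) (u (h))) (u (w (h) (k)))) (u (w (w (h) (k)) (u (h))))) (u (w (w (w (h) (k)) (u (h))) (u (h))))) = w(1, 3) = 0

value = 0


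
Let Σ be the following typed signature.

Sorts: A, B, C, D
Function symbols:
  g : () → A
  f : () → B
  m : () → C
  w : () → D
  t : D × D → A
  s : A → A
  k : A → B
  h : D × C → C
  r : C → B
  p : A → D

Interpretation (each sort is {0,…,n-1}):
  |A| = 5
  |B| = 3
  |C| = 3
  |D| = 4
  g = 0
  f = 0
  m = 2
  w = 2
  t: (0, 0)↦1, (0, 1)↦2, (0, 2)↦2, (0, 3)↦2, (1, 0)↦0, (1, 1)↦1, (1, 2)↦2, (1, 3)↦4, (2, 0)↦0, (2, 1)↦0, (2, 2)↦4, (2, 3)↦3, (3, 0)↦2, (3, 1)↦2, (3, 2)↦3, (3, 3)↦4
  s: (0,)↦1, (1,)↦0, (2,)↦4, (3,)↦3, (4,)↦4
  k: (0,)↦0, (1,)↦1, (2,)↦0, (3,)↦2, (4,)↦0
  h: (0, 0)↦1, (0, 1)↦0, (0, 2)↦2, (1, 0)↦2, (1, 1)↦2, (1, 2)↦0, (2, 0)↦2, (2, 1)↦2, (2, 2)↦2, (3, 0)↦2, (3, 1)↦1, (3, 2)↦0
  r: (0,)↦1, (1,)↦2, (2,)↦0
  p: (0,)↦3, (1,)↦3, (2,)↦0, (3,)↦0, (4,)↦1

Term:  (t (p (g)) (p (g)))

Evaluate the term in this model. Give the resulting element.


  g = 0
  (p (g)) = p(0,) = 3
  g = 0
  (p (g)) = p(0,) = 3
  (t (p (g)) (p (g))) = t(3, 3) = 4

value = 4


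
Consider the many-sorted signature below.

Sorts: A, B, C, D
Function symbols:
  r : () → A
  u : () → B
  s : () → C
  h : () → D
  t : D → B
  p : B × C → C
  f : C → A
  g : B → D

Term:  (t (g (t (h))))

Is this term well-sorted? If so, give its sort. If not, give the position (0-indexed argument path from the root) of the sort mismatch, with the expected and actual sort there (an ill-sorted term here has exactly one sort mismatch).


well-sorted; sort = B

      (h) : D
    (t (h)) : B
  (g (t (h))) : D
(t (g (t (h)))) : B


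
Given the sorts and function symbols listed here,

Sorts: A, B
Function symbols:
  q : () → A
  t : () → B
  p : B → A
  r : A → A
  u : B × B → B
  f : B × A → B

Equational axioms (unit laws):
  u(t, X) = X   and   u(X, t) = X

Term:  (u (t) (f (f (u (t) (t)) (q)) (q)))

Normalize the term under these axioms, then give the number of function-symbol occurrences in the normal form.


1. (u (t) (f (f (u (t) (t)) (q)) (q)))  →  (f (f (u (t) (t)) (q)) (q))
2. (f (f (u (t) (t)) (q)) (q))  →  (f (f (t) (q)) (q))
normal form: (f (f (t) (q)) (q))

size = 5


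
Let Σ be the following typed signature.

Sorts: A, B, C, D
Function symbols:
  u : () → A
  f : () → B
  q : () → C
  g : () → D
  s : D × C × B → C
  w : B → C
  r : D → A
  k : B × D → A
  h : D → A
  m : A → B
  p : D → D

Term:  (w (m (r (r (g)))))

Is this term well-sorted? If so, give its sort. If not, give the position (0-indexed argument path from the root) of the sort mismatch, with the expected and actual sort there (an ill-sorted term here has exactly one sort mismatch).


ill-sorted at position [0, 0, 0]: expected D, got A

        (g) : D
      (r (g)) : A
    (r (r (g))) : ✗ arg 0 at [0, 0, 0] has sort A, expected D


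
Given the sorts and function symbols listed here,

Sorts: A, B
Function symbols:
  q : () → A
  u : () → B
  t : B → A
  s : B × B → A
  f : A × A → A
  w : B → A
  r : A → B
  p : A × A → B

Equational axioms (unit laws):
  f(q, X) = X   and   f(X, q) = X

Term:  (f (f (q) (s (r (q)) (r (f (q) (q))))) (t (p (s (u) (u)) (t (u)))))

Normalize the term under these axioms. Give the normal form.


1. (f (f (q) (s (r (q)) (r (f (q) (q))))) (t (p (s (u) (u)) (t (u)))))  →  (f (s (r (q)) (r (f (q) (q)))) (t (p (s (u) (u)) (t (u)))))
2. (f (s (r (q)) (r (f (q) (q)))) (t (p (s (u) (u)) (t (u)))))  →  (f (s (r (q)) (r (q))) (t (p (s (u) (u)) (t (u)))))

normal form = (f (s (r (q)) (r (q))) (t (p (s (u) (u)) (t (u)))))


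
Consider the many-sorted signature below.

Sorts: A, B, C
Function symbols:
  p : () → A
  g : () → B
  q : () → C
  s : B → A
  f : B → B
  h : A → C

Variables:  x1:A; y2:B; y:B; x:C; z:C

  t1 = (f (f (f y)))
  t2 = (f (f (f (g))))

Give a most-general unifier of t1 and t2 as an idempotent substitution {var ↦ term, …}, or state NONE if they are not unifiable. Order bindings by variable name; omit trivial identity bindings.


{y ↦ (g)}


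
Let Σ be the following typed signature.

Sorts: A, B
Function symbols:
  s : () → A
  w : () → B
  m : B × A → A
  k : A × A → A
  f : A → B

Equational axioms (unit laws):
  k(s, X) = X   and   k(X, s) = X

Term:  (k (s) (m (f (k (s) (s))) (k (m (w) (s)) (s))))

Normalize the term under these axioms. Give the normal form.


normal form = (m (f (s)) (m (w) (s)))

1. (k (s) (m (f (k (s) (s))) (k (m (w) (s)) (s))))  →  (m (f (k (s) (s))) (k (m (w) (s)) (s)))
2. (m (f (k (s) (s))) (k (m (w) (s)) (s)))  →  (m (f (s)) (k (m (w) (s)) (s)))
3. (m (f (s)) (k (m (w) (s)) (s)))  →  (m (f (s)) (m (w) (s)))


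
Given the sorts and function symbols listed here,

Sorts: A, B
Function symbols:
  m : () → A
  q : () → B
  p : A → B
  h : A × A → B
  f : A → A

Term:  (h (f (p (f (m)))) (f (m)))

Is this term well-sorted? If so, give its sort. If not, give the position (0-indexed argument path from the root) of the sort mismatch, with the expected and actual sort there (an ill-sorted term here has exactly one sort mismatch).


        (m) : A
      (f (m)) : A
    (p (f (m))) : B
  (f (p (f (m)))) : ✗ arg 0 at [0, 0] has sort B, expected A
    (m) : A
  (f (m)) : A

ill-sorted at position [0, 0]: expected A, got B


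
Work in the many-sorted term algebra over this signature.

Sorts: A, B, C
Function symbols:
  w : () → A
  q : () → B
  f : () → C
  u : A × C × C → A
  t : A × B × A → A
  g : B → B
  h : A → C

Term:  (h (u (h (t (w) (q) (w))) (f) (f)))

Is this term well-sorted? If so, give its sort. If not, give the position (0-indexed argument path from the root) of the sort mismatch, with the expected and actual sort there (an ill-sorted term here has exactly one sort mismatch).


        (w) : A
        (q) : B
        (w) : A
      (t (w) (q) (w)) : A
    (h (t (w) (q) (w))) : C
    (f) : C
    (f) : C
  (u (h (t (w) (q) (w))) (f) (f)) : ✗ arg 0 at [0, 0] has sort C, expected A

ill-sorted at position [0, 0]: expected A, got C


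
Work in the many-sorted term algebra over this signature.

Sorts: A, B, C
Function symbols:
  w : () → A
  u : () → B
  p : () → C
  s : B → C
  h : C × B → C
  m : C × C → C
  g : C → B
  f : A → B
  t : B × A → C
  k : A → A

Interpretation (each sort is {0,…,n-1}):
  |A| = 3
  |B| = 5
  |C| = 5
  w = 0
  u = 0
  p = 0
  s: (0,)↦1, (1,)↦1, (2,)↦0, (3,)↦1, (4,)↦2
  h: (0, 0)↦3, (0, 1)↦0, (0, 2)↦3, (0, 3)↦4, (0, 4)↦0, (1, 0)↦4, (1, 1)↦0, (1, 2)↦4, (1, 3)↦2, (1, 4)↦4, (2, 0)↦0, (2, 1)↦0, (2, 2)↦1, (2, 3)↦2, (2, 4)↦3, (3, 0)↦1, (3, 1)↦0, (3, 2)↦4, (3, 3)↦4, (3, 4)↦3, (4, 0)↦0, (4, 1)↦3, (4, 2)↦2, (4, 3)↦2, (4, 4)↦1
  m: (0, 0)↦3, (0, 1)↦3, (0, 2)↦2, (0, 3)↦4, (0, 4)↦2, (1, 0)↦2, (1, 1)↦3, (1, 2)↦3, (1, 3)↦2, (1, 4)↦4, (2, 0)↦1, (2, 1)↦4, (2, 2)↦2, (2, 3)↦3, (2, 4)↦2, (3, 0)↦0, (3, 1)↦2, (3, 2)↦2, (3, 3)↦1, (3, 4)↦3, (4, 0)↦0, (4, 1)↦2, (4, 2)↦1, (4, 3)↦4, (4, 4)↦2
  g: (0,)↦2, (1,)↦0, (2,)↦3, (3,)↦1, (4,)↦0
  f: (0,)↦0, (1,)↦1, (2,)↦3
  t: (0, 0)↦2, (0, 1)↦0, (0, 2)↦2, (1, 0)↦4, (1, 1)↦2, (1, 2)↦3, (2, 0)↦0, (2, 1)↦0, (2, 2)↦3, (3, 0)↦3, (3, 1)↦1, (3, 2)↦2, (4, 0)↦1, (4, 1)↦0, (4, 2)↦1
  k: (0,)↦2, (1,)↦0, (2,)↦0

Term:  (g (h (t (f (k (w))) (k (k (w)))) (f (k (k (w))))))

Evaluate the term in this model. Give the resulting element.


  w = 0
  (k (w)) = k(0,) = 2
  (f (k (w))) = f(2,) = 3
  w = 0
  (k (w)) = k(0,) = 2
  (k (k (w))) = k(2,) = 0
  (t (f (k (w))) (k (k (w)))) = t(3, 0) = 3
  w = 0
  (k (w)) = k(0,) = 2
  (k (k (w))) = k(2,) = 0
  (f (k (k (w)))) = f(0,) = 0
  (h (t (f (k (w))) (k (k (w)))) (f (k (k (w))))) = h(3, 0) = 1
  (g (h (t (f (k (w))) (k (k (w)))) (f (k (k (w)))))) = g(1,) = 0

value = 0


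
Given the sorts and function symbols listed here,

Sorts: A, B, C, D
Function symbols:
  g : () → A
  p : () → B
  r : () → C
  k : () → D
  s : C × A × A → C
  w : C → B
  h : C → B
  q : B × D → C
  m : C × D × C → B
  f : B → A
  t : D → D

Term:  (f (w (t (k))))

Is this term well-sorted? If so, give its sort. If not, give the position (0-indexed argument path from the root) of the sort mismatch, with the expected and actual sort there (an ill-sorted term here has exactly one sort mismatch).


ill-sorted at position [0, 0]: expected C, got D

      (k) : D
    (t (k)) : D
  (w (t (k))) : ✗ arg 0 at [0, 0] has sort D, expected C


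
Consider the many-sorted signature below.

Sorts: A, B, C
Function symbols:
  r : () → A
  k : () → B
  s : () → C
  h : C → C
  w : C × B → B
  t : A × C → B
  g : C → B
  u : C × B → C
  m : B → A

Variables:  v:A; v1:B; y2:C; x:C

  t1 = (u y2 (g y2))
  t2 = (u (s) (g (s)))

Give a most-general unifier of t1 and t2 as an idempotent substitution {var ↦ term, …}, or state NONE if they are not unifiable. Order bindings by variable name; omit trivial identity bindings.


{y2 ↦ (s)}


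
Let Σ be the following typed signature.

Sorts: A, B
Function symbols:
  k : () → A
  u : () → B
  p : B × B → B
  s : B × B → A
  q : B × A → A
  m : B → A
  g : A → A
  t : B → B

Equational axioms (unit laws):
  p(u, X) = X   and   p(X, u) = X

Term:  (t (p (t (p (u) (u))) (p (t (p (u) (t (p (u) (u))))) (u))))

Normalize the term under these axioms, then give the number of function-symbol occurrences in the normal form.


1. (t (p (t (p (u) (u))) (p (t (p (u) (t (p (u) (u))))) (u))))  →  (t (p (t (u)) (p (t (p (u) (t (p (u) (u))))) (u))))
2. (t (p (t (u)) (p (t (p (u) (t (p (u) (u))))) (u))))  →  (t (p (t (u)) (t (p (u) (t (p (u) (u)))))))
3. (t (p (t (u)) (t (p (u) (t (p (u) (u)))))))  →  (t (p (t (u)) (t (t (p (u) (u))))))
4. (t (p (t (u)) (t (t (p (u) (u))))))  →  (t (p (t (u)) (t (t (u)))))
normal form: (t (p (t (u)) (t (t (u)))))

size = 7


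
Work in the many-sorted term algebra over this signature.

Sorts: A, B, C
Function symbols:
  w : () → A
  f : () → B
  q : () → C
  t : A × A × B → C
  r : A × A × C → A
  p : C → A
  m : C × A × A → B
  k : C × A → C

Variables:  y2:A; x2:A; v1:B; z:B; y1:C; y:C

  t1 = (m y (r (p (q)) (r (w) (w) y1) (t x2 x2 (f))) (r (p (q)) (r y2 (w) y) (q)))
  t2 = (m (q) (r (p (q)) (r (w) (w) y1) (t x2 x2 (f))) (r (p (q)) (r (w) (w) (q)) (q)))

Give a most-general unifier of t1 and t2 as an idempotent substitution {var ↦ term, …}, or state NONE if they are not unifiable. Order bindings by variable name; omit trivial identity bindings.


{y ↦ (q), y2 ↦ (w)}


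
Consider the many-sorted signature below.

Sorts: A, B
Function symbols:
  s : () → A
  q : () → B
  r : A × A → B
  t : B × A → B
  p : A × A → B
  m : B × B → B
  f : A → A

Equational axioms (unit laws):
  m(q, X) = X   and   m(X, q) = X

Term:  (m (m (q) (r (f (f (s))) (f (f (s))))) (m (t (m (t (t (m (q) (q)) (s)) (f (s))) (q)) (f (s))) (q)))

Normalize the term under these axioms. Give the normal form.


1. (m (m (q) (r (f (f (s))) (f (f (s))))) (m (t (m (t (t (m (q) (q)) (s)) (f (s))) (q)) (f (s))) (q)))  →  (m (r (f (f (s))) (f (f (s)))) (m (t (m (t (t (m (q) (q)) (s)) (f (s))) (q)) (f (s))) (q)))
2. (m (r (f (f (s))) (f (f (s)))) (m (t (m (t (t (m (q) (q)) (s)) (f (s))) (q)) (f (s))) (q)))  →  (m (r (f (f (s))) (f (f (s)))) (t (m (t (t (m (q) (q)) (s)) (f (s))) (q)) (f (s))))
3. (m (r (f (f (s))) (f (f (s)))) (t (m (t (t (m (q) (q)) (s)) (f (s))) (q)) (f (s))))  →  (m (r (f (f (s))) (f (f (s)))) (t (t (t (m (q) (q)) (s)) (f (s))) (f (s))))
4. (m (r (f (f (s))) (f (f (s)))) (t (t (t (m (q) (q)) (s)) (f (s))) (f (s))))  →  (m (r (f (f (s))) (f (f (s)))) (t (t (t (q) (s)) (f (s))) (f (s))))

normal form = (m (r (f (f (s))) (f (f (s)))) (t (t (t (q) (s)) (f (s))) (f (s))))


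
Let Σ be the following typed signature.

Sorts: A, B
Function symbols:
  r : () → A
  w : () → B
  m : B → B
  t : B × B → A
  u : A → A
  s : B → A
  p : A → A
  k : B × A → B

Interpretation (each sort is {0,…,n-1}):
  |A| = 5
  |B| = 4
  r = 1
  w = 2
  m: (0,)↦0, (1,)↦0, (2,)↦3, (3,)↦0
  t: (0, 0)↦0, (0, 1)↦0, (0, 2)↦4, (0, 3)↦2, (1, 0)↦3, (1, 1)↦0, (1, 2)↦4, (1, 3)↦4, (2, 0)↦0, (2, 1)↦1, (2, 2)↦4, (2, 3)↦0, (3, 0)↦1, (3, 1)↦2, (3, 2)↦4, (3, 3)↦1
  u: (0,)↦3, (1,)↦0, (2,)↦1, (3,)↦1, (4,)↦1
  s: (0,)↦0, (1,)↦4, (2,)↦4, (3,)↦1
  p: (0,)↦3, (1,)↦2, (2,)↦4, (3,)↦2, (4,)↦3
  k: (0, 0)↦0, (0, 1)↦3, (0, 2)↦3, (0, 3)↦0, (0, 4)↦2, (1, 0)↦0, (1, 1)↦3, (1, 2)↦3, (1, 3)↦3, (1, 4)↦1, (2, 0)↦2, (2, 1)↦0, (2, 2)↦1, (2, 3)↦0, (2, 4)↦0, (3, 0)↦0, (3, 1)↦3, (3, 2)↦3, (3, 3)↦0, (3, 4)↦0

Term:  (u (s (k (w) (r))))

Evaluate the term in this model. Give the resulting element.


value = 3

  w = 2
  r = 1
  (k (w) (r)) = k(2, 1) = 0
  (s (k (w) (r))) = s(0,) = 0
  (u (s (k (w) (r)))) = u(0,) = 3


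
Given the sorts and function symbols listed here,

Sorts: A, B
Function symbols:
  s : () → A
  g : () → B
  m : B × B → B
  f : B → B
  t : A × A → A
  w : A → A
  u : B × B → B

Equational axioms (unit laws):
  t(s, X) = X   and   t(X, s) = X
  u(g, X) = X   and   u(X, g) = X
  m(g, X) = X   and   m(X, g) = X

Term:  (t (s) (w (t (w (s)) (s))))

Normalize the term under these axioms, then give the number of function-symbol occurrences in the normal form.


1. (t (s) (w (t (w (s)) (s))))  →  (w (t (w (s)) (s)))
2. (w (t (w (s)) (s)))  →  (w (w (s)))
normal form: (w (w (s)))

size = 3


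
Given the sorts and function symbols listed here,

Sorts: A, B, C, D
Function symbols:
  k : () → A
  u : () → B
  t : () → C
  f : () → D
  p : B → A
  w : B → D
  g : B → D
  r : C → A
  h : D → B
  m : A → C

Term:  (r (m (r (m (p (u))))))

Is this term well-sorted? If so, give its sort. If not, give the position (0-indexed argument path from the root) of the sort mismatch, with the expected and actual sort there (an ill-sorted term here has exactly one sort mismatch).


          (u) : B
        (p (u)) : A
      (m (p (u))) : C
    (r (m (p (u)))) : A
  (m (r (m (p (u))))) : C
(r (m (r (m (p (u)))))) : A

well-sorted; sort = A
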